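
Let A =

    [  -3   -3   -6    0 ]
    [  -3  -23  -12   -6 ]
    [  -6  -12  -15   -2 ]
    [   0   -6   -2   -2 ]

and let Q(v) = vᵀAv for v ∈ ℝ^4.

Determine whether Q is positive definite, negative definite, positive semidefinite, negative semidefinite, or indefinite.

An LDLᵀ factorisation of A has diagonal entries -3, -20, -6/5, -1/6.
So there are 4 negative pivots.
Hence Q is negative definite.

negative definite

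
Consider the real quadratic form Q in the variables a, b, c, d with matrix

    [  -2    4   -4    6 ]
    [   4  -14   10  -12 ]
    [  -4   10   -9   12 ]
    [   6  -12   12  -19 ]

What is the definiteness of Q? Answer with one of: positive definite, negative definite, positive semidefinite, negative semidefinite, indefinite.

negative definite

Symmetric row and column elimination reduces A to a congruent diagonal form with pivots -2, -6, -1/3, -1.
That gives 4 negative pivots.
Hence Q is negative definite.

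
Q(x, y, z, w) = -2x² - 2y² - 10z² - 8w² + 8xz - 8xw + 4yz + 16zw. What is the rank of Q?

Write A = [[-2, 0, 4, -4], [0, -2, 2, 0], [4, 2, -10, 8], [-4, 0, 8, -8]].
Row-reducing A symmetrically gives the diagonal entries -2, -2, 0, 0.
So there are 2 negative, 2 zero pivots.
The rank is the number of nonzero pivots: 2.

2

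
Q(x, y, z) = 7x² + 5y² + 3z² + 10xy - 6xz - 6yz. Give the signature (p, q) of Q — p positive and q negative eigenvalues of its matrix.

(3, 0)

The symmetric matrix is A = [[7, 5, -3], [5, 5, -3], [-3, -3, 3]].
Applying the same elementary operations to the rows and columns of A produces a congruent diagonal matrix with entries 7, 10/7, 6/5.
That gives 3 positive pivots.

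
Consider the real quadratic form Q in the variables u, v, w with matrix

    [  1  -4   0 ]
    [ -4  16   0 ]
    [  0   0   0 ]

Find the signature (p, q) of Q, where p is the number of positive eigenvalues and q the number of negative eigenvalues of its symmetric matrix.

(1, 0)

Congruent diagonalization of A (simultaneous row and column reduction) yields pivots 1, 0, 0.
So there are 1 positive, 2 zero pivots.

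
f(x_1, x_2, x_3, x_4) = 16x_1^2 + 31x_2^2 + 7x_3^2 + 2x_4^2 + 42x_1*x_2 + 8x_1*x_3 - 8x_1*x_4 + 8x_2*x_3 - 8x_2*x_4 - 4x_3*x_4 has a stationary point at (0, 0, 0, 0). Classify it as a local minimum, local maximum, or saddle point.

local minimum

The Hessian at the origin is H = [[32, 42, 8, -8], [42, 62, 8, -8], [8, 8, 14, -4], [-8, -8, -4, 4]].
Row-reducing H symmetrically gives the diagonal entries 32, 55/8, 122/11, 60/61.
Counting signs: 4 positive.
H is positive definite, so the origin is a strict local minimum.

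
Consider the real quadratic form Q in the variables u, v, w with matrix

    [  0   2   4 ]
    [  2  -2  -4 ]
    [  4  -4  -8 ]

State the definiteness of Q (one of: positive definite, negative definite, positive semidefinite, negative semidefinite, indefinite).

indefinite

A is congruent to a diagonal matrix with 1 positive, 1 negative and 1 zero entries, so Q is indefinite.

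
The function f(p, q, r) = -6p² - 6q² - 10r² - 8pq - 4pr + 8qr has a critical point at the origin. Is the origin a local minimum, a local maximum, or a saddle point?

The Hessian at the origin is H = [[-12, -8, -4], [-8, -12, 8], [-4, 8, -20]].
Applying the same elementary operations to the rows and columns of H produces a congruent diagonal matrix with entries -12, -20/3, -8/5.
Counting signs: 3 negative.
H is negative definite, so the origin is a strict local maximum.

local maximum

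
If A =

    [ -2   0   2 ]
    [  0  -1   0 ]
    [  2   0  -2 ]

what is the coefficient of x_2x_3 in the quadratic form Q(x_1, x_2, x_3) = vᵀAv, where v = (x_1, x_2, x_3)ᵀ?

0

The coefficient of x_2x_3 is A[2,3] + A[3,2] = 2·0 = 0.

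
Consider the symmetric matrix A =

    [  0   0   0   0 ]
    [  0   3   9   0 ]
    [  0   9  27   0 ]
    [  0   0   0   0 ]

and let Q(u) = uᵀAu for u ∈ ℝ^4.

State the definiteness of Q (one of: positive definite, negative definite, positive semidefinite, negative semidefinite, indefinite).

positive semidefinite

Congruent diagonalization of A (simultaneous row and column reduction) yields pivots 0, 3, 0, 0.
Counting signs: 1 positive, 3 zero.
Hence Q is positive semidefinite.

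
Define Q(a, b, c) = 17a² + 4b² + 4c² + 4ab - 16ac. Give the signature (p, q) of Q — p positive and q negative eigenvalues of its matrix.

Write A = [[17, 2, -8], [2, 4, 0], [-8, 0, 4]].
Applying the same elementary operations to the rows and columns of A produces a congruent diagonal matrix with entries 17, 64/17, 0.
That gives 2 positive, 1 zero pivots.

(2, 0)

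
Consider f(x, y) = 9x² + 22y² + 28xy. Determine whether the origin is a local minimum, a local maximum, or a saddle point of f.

The Hessian at the origin is H = [[18, 28], [28, 44]].
det H = 18·44 − (28)² = 8 > 0 and H[1,1] = 18 > 0, so H is positive definite.
Therefore the origin is a local minimum.

local minimum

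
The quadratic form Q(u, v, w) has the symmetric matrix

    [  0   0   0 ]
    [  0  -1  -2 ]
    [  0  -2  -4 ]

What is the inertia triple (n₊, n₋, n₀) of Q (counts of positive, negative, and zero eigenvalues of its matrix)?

(0, 1, 2)

Applying the same elementary operations to the rows and columns of A produces a congruent diagonal matrix with entries 0, -1, 0.
Counting signs: 1 negative, 2 zero.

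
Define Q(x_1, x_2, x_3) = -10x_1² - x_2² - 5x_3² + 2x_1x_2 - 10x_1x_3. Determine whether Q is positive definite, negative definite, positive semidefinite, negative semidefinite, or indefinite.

The symmetric matrix is A = [[-10, 1, -5], [1, -1, 0], [-5, 0, -5]].
Symmetric row and column elimination reduces A to a congruent diagonal form with pivots -10, -9/10, -20/9.
Counting signs: 3 negative.
Hence Q is negative definite.

negative definite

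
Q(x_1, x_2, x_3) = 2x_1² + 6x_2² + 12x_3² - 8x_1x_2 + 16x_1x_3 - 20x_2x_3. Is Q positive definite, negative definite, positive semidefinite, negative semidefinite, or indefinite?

The symmetric matrix is A = [[2, -4, 8], [-4, 6, -10], [8, -10, 12]].
Symmetric row and column elimination reduces A to a congruent diagonal form with pivots 2, -2, -2.
That gives 1 positive, 2 negative pivots.
Hence Q is indefinite.

indefinite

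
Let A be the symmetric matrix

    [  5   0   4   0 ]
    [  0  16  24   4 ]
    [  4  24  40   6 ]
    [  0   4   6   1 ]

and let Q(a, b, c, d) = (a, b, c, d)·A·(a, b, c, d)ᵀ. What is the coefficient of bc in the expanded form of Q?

The coefficient of bc is A[2,3] + A[3,2] = 2·24 = 48.

48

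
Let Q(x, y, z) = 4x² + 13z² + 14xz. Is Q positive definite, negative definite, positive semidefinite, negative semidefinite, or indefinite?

The associated matrix is A = [[4, 0, 7], [0, 0, 0], [7, 0, 13]].
Applying the same elementary operations to the rows and columns of A produces a congruent diagonal matrix with entries 4, 0, 3/4.
So there are 2 positive, 1 zero pivots.
Hence Q is positive semidefinite.

positive semidefinite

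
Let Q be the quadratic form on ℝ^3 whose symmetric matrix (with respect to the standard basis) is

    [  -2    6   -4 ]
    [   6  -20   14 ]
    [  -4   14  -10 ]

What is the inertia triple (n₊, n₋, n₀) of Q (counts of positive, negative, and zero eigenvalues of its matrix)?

Row-reducing A symmetrically gives the diagonal entries -2, -2, 0.
Counting signs: 2 negative, 1 zero.

(0, 2, 1)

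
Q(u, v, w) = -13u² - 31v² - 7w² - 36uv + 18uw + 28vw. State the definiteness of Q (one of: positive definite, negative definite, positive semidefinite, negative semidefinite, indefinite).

negative definite

The symmetric matrix of Q is A = [[-13, -18, 9], [-18, -31, 14], [9, 14, -7]].
Leading principal minors: Δ_1 = -13, Δ_2 = 79, Δ_3 = -30.
The signs alternate starting with Δ_1 < 0, so by Sylvester's criterion Q is negative definite.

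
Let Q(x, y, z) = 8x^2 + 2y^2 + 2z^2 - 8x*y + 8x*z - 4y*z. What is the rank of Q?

1

Write A = [[8, -4, 4], [-4, 2, -2], [4, -2, 2]].
Applying the same elementary operations to the rows and columns of A produces a congruent diagonal matrix with entries 8, 0, 0.
So there are 1 positive, 2 zero pivots.
The rank is the number of nonzero pivots: 1.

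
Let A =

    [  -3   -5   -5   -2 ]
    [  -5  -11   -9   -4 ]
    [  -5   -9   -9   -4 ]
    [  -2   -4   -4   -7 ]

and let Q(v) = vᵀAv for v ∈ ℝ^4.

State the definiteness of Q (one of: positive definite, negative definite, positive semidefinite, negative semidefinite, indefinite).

negative definite

Row-reducing A symmetrically gives the diagonal entries -3, -8/3, -1/2, -5.
Counting signs: 4 negative.
Hence Q is negative definite.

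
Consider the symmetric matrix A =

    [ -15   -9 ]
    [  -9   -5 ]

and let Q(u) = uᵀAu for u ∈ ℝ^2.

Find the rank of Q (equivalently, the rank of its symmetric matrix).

Congruent diagonalization of A (simultaneous row and column reduction) yields pivots -15, 2/5.
Counting signs: 1 positive, 1 negative.
The rank is the number of nonzero pivots: 2.

2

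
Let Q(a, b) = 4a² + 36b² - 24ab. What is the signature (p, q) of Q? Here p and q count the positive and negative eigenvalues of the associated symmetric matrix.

(1, 0)

The associated matrix is A = [[4, -12], [-12, 36]].
Congruent diagonalization of A (simultaneous row and column reduction) yields pivots 4, 0.
So there are 1 positive, 1 zero pivots.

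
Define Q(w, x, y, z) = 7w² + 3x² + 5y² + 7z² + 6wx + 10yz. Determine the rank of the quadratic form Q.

4

The symmetric matrix is A = [[7, 3, 0, 0], [3, 3, 0, 0], [0, 0, 5, 5], [0, 0, 5, 7]].
Symmetric row and column elimination reduces A to a congruent diagonal form with pivots 7, 12/7, 5, 2.
Counting signs: 4 positive.
The rank is the number of nonzero pivots: 4.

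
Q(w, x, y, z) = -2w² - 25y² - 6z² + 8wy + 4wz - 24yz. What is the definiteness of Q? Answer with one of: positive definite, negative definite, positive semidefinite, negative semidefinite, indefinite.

negative semidefinite

The associated matrix is A = [[-2, 0, 4, 2], [0, 0, 0, 0], [4, 0, -25, -12], [2, 0, -12, -6]].
Row-reducing A symmetrically gives the diagonal entries -2, 0, -17, -4/17.
That gives 3 negative, 1 zero pivots.
Hence Q is negative semidefinite.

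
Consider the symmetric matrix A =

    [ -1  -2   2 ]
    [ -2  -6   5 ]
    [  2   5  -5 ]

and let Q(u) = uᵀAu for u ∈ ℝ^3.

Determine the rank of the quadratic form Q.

An LDLᵀ factorisation of A has diagonal entries -1, -2, -1/2.
That gives 3 negative pivots.
The rank is the number of nonzero pivots: 3.

3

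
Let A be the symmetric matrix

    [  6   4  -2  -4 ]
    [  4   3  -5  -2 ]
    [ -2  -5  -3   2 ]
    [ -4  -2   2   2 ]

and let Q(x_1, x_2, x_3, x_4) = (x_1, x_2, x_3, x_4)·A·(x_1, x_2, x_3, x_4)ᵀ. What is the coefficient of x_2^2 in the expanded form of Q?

3

The coefficient of x_2^2 is the diagonal entry A[2,2] = 3.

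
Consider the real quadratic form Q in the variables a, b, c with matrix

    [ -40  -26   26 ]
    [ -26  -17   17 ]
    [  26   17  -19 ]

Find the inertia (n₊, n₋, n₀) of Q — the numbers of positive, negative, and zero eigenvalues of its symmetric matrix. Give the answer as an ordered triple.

(0, 3, 0)

Applying the same elementary operations to the rows and columns of A produces a congruent diagonal matrix with entries -40, -1/10, -2.
Counting signs: 3 negative.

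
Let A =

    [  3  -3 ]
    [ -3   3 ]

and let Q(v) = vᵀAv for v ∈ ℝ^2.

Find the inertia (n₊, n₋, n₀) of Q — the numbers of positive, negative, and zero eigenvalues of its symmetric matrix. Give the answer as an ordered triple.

(1, 0, 1)

Symmetric row and column elimination reduces A to a congruent diagonal form with pivots 3, 0.
That gives 1 positive, 1 zero pivots.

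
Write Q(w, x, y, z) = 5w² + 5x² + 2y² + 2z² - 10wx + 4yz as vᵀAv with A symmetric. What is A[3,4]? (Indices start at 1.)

2

The coefficient of y·z in Q is 4. For a symmetric A this equals A[3,4] + A[4,3] = 2·A[3,4].
So A[3,4] = 4/2 = 2.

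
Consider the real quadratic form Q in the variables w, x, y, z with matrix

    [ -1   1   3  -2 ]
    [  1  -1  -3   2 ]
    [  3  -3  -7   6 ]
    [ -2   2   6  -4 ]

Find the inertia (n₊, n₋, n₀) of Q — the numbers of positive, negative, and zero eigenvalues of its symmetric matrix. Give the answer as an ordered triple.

Symmetric row and column elimination reduces A to a congruent diagonal form with pivots -1, 0, 2, 0.
That gives 1 positive, 1 negative, 2 zero pivots.

(1, 1, 2)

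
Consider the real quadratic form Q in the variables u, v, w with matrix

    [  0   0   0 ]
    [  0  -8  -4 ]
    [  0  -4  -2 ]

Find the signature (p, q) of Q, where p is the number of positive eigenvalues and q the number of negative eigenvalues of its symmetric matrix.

(0, 1)

Congruent diagonalization of A (simultaneous row and column reduction) yields pivots 0, -8, 0.
That gives 1 negative, 2 zero pivots.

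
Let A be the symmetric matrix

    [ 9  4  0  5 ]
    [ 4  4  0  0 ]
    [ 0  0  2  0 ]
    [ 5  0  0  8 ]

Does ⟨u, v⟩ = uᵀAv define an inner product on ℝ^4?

Applying the same elementary operations to the rows and columns of A produces a congruent diagonal matrix with entries 9, 20/9, 2, 3.
That gives 4 positive pivots.
Hence Q is positive definite.
⟨·,·⟩ is an inner product exactly when A is positive definite.

yes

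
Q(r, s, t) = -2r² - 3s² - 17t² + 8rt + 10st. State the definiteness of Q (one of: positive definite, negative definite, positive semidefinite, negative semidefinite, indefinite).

The symmetric matrix of Q is A = [[-2, 0, 4], [0, -3, 5], [4, 5, -17]].
Leading principal minors: Δ_1 = -2, Δ_2 = 6, Δ_3 = -4.
The signs alternate starting with Δ_1 < 0, so by Sylvester's criterion Q is negative definite.

negative definite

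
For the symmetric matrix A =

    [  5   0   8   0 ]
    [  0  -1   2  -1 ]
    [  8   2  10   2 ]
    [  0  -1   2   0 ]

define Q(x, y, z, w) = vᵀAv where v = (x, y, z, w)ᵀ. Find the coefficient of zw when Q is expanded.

4

The coefficient of zw is A[3,4] + A[4,3] = 2·2 = 4.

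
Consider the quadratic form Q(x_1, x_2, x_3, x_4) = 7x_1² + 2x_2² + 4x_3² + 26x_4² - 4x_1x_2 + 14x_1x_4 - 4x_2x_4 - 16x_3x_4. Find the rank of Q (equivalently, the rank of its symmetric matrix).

4

Write A = [[7, -2, 0, 7], [-2, 2, 0, -2], [0, 0, 4, -8], [7, -2, -8, 26]].
An LDLᵀ factorisation of A has diagonal entries 7, 10/7, 4, 3.
So there are 4 positive pivots.
The rank is the number of nonzero pivots: 4.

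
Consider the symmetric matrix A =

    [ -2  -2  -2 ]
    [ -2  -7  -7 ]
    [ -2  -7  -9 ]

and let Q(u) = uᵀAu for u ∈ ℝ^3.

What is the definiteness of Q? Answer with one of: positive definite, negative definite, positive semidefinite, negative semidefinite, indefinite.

Leading principal minors: Δ_1 = -2, Δ_2 = 10, Δ_3 = -20.
The signs alternate starting with Δ_1 < 0, so by Sylvester's criterion Q is negative definite.

negative definite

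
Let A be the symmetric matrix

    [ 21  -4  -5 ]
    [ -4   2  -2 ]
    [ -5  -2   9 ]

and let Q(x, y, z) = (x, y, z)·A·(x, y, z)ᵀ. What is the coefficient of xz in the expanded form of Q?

The coefficient of xz is A[1,3] + A[3,1] = 2·(-5) = -10.

-10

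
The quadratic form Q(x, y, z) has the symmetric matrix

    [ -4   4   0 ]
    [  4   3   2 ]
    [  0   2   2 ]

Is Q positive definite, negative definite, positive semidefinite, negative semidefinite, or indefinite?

Symmetric row and column elimination reduces A to a congruent diagonal form with pivots -4, 7, 10/7.
That gives 2 positive, 1 negative pivots.
Hence Q is indefinite.

indefinite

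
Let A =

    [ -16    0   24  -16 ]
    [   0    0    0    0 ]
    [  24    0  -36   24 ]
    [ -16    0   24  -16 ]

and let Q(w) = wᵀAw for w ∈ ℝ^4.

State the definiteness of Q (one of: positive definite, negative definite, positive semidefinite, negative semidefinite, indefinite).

negative semidefinite

Congruent diagonalization of A (simultaneous row and column reduction) yields pivots -16, 0, 0, 0.
Counting signs: 1 negative, 3 zero.
Hence Q is negative semidefinite.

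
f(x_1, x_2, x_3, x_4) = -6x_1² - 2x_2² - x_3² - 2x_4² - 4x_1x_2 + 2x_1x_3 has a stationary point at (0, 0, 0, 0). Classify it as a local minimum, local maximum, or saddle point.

The Hessian at the origin is H = [[-12, -4, 2, 0], [-4, -4, 0, 0], [2, 0, -2, 0], [0, 0, 0, -4]].
An LDLᵀ factorisation of H has diagonal entries -12, -8/3, -3/2, -4.
That gives 4 negative pivots.
H is negative definite, so the origin is a strict local maximum.

local maximum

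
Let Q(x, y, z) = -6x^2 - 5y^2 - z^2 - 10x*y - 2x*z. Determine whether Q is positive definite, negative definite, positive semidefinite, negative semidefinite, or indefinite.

Write A = [[-6, -5, -1], [-5, -5, 0], [-1, 0, -1]].
Row-reducing A symmetrically gives the diagonal entries -6, -5/6, 0.
That gives 2 negative, 1 zero pivots.
Hence Q is negative semidefinite.

negative semidefinite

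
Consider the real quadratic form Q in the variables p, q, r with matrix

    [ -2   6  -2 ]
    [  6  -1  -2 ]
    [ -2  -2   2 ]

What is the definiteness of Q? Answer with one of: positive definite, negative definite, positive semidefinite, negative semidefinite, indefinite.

Row-reducing A symmetrically gives the diagonal entries -2, 17, 4/17.
So there are 2 positive, 1 negative pivots.
Hence Q is indefinite.

indefinite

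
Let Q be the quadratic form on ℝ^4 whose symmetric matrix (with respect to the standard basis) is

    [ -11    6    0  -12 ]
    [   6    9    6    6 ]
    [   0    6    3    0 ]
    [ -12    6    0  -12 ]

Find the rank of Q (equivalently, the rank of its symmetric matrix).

Applying the same elementary operations to the rows and columns of A produces a congruent diagonal matrix with entries -11, 135/11, 1/15, 0.
That gives 2 positive, 1 negative, 1 zero pivots.
The rank is the number of nonzero pivots: 3.

3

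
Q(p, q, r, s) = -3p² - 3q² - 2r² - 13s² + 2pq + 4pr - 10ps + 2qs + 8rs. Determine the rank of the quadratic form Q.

Write A = [[-3, 1, 2, -5], [1, -3, 0, 1], [2, 0, -2, 4], [-5, 1, 4, -13]].
Applying the same elementary operations to the rows and columns of A produces a congruent diagonal matrix with entries -3, -8/3, -1/2, -4.
Counting signs: 4 negative.
The rank is the number of nonzero pivots: 4.

4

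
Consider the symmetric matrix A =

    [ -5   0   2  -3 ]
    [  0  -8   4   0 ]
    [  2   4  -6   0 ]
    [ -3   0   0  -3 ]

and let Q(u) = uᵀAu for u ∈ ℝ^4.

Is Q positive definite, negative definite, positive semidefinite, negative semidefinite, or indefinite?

negative definite

Leading principal minors: Δ_1 = -5, Δ_2 = 40, Δ_3 = -128, Δ_4 = 96.
The signs alternate starting with Δ_1 < 0, so by Sylvester's criterion Q is negative definite.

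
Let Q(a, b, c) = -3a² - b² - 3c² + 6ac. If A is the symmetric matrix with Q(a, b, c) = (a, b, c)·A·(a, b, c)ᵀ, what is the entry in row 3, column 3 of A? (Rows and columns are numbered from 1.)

The coefficient of c² in Q is -3, and that is exactly A[3,3].

-3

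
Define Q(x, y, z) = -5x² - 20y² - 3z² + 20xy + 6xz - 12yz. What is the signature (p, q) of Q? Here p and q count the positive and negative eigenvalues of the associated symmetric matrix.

(0, 2)

The symmetric matrix is A = [[-5, 10, 3], [10, -20, -6], [3, -6, -3]].
Applying the same elementary operations to the rows and columns of A produces a congruent diagonal matrix with entries -5, 0, -6/5.
So there are 2 negative, 1 zero pivots.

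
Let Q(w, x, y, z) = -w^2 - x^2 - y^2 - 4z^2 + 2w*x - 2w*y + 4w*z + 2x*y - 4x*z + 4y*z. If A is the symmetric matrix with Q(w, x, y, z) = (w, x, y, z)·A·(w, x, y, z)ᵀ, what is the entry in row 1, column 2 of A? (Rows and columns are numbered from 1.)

The coefficient of w·x in Q is 2. For a symmetric A this equals A[1,2] + A[2,1] = 2·A[1,2].
So A[1,2] = 2/2 = 1.

1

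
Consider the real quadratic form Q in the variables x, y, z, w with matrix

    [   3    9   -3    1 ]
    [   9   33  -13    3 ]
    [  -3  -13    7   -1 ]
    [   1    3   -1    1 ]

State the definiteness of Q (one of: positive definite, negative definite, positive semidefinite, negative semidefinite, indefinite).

Leading principal minors: Δ_1 = 3, Δ_2 = 18, Δ_3 = 24, Δ_4 = 16.
All leading principal minors are positive, so by Sylvester's criterion Q is positive definite.

positive definite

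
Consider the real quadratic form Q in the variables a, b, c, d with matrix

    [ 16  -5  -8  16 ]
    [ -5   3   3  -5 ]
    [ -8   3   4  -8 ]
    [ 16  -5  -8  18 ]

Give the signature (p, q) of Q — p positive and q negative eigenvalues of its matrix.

Applying the same elementary operations to the rows and columns of A produces a congruent diagonal matrix with entries 16, 23/16, -4/23, 2.
So there are 3 positive, 1 negative pivots.

(3, 1)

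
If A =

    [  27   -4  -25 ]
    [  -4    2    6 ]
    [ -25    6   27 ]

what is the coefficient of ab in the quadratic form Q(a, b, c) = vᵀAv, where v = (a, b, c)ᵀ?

-8

The coefficient of ab is A[1,2] + A[2,1] = 2·(-4) = -8.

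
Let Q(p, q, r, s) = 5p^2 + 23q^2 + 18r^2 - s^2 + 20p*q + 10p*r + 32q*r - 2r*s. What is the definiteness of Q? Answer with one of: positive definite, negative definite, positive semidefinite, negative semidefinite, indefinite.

indefinite

The symmetric matrix is A = [[5, 10, 5, 0], [10, 23, 16, 0], [5, 16, 18, -1], [0, 0, -1, -1]].
Row-reducing A symmetrically gives the diagonal entries 5, 3, 1, -2.
So there are 3 positive, 1 negative pivots.
Hence Q is indefinite.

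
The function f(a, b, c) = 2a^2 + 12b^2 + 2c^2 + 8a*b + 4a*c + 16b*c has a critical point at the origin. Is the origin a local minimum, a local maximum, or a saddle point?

saddle point

The Hessian at the origin is H = [[4, 8, 4], [8, 24, 16], [4, 16, 4]].
Row-reducing H symmetrically gives the diagonal entries 4, 8, -8.
That gives 2 positive, 1 negative pivots.
H is indefinite, so the origin is a saddle point.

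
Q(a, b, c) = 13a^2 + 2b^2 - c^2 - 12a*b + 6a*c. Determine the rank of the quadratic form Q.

The associated matrix is A = [[13, -6, 3], [-6, 2, 0], [3, 0, -1]].
An LDLᵀ factorisation of A has diagonal entries 13, -10/13, 4/5.
That gives 2 positive, 1 negative pivots.
The rank is the number of nonzero pivots: 3.

3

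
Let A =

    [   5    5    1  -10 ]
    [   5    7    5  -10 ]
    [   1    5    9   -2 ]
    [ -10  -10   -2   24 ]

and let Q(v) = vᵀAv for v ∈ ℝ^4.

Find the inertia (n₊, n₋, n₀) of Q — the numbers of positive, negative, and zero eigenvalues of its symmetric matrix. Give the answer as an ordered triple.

Congruent diagonalization of A (simultaneous row and column reduction) yields pivots 5, 2, 4/5, 4.
That gives 4 positive pivots.

(4, 0, 0)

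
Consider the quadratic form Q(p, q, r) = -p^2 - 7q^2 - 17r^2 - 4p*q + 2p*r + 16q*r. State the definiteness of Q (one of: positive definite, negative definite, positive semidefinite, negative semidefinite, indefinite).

negative definite

The symmetric matrix of Q is A = [[-1, -2, 1], [-2, -7, 8], [1, 8, -17]].
Leading principal minors: Δ_1 = -1, Δ_2 = 3, Δ_3 = -12.
The signs alternate starting with Δ_1 < 0, so by Sylvester's criterion Q is negative definite.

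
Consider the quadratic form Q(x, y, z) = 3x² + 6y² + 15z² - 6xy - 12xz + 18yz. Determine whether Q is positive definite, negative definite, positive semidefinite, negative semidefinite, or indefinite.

positive semidefinite

Write A = [[3, -3, -6], [-3, 6, 9], [-6, 9, 15]].
Congruent diagonalization of A (simultaneous row and column reduction) yields pivots 3, 3, 0.
That gives 2 positive, 1 zero pivots.
Hence Q is positive semidefinite.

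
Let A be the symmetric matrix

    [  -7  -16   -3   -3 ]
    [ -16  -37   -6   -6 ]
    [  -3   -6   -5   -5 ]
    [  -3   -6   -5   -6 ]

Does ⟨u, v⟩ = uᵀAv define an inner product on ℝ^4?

no

Row-reducing A symmetrically gives the diagonal entries -7, -3/7, -2, -1.
Counting signs: 4 negative.
Hence Q is negative definite.
⟨·,·⟩ is an inner product exactly when A is positive definite.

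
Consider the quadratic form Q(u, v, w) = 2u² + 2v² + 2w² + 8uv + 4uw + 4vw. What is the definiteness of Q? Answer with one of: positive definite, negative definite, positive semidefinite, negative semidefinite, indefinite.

indefinite

The associated matrix is A = [[2, 4, 2], [4, 2, 2], [2, 2, 2]].
An LDLᵀ factorisation of A has diagonal entries 2, -6, 2/3.
That gives 2 positive, 1 negative pivots.
Hence Q is indefinite.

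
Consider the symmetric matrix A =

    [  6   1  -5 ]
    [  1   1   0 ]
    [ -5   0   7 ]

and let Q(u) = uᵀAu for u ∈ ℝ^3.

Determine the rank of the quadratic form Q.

Row-reducing A symmetrically gives the diagonal entries 6, 5/6, 2.
Counting signs: 3 positive.
The rank is the number of nonzero pivots: 3.

3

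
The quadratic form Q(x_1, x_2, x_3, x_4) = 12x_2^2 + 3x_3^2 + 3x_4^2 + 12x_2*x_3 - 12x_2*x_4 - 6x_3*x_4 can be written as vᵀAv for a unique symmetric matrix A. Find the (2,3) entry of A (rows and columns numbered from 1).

6

The coefficient of x_2·x_3 in Q is 12. For a symmetric A this equals A[2,3] + A[3,2] = 2·A[2,3].
So A[2,3] = 12/2 = 6.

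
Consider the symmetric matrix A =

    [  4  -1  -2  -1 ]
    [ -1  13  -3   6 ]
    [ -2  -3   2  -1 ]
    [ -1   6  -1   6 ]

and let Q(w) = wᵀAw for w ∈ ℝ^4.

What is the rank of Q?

Applying the same elementary operations to the rows and columns of A produces a congruent diagonal matrix with entries 4, 51/4, 2/51, 3.
So there are 4 positive pivots.
The rank is the number of nonzero pivots: 4.

4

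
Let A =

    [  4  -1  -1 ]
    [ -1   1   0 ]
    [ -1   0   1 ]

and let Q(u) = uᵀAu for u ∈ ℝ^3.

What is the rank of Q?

Congruent diagonalization of A (simultaneous row and column reduction) yields pivots 4, 3/4, 2/3.
That gives 3 positive pivots.
The rank is the number of nonzero pivots: 3.

3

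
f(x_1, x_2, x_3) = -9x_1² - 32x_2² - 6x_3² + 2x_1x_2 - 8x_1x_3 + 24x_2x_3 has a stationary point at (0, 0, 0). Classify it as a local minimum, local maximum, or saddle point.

local maximum

The Hessian at the origin is H = [[-18, 2, -8], [2, -64, 24], [-8, 24, -12]].
Applying the same elementary operations to the rows and columns of H produces a congruent diagonal matrix with entries -18, -574/9, -20/287.
That gives 3 negative pivots.
H is negative definite, so the origin is a strict local maximum.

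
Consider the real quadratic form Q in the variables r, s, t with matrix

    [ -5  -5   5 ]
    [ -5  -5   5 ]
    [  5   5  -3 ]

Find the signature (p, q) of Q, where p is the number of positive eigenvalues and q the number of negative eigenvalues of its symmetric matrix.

(1, 1)

Symmetric row and column elimination reduces A to a congruent diagonal form with pivots -5, 0, 2.
Counting signs: 1 positive, 1 negative, 1 zero.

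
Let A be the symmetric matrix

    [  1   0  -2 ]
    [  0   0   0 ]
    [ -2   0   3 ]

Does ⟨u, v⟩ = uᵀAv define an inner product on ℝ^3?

no

Congruent diagonalization of A (simultaneous row and column reduction) yields pivots 1, 0, -1.
So there are 1 positive, 1 negative, 1 zero pivots.
Hence Q is indefinite.
⟨·,·⟩ is an inner product exactly when A is positive definite.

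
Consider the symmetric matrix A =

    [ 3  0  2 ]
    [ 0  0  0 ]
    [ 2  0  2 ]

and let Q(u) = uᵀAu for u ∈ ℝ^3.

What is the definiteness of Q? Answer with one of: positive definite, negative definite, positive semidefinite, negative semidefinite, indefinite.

positive semidefinite

Symmetric row and column elimination reduces A to a congruent diagonal form with pivots 3, 0, 2/3.
That gives 2 positive, 1 zero pivots.
Hence Q is positive semidefinite.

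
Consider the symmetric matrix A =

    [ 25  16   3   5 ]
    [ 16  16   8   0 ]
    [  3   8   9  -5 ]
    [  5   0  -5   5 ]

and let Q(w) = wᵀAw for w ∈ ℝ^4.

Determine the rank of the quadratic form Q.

Symmetric row and column elimination reduces A to a congruent diagonal form with pivots 25, 144/25, 20/9, 0.
That gives 3 positive, 1 zero pivots.
The rank is the number of nonzero pivots: 3.

3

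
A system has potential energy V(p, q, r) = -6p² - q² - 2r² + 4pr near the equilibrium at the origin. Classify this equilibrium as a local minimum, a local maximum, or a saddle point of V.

The Hessian at the origin is H = [[-12, 0, 4], [0, -2, 0], [4, 0, -4]].
Row-reducing H symmetrically gives the diagonal entries -12, -2, -8/3.
So there are 3 negative pivots.
H is negative definite, so the origin is a strict local maximum.

local maximum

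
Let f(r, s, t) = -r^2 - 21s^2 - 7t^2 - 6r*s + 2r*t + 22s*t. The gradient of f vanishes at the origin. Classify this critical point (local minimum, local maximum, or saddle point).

local maximum

The Hessian at the origin is H = [[-2, -6, 2], [-6, -42, 22], [2, 22, -14]].
An LDLᵀ factorisation of H has diagonal entries -2, -24, -4/3.
Counting signs: 3 negative.
H is negative definite, so the origin is a strict local maximum.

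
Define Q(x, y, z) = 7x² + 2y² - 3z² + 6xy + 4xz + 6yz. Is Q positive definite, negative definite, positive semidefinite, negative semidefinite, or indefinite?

indefinite

The associated matrix is A = [[7, 3, 2], [3, 2, 3], [2, 3, -3]].
Symmetric row and column elimination reduces A to a congruent diagonal form with pivots 7, 5/7, -10.
So there are 2 positive, 1 negative pivots.
Hence Q is indefinite.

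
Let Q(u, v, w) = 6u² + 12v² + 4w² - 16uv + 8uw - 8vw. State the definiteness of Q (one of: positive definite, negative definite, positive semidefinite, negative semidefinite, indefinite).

Write A = [[6, -8, 4], [-8, 12, -4], [4, -4, 4]].
Row-reducing A symmetrically gives the diagonal entries 6, 4/3, 0.
So there are 2 positive, 1 zero pivots.
Hence Q is positive semidefinite.

positive semidefinite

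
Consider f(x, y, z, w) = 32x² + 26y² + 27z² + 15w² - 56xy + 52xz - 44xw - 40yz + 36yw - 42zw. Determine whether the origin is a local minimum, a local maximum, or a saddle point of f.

saddle point

The Hessian at the origin is H = [[64, -56, 52, -44], [-56, 52, -40, 36], [52, -40, 54, -42], [-44, 36, -42, 30]].
Row-reducing H symmetrically gives the diagonal entries 64, 3, 5/3, -4.
Counting signs: 3 positive, 1 negative.
H is indefinite, so the origin is a saddle point.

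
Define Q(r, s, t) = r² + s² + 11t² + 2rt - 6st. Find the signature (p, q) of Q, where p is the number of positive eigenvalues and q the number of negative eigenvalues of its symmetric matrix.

(3, 0)

Write A = [[1, 0, 1], [0, 1, -3], [1, -3, 11]].
An LDLᵀ factorisation of A has diagonal entries 1, 1, 1.
So there are 3 positive pivots.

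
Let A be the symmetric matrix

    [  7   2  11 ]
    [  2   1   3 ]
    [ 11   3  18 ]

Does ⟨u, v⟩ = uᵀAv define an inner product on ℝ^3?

Leading principal minors: Δ_1 = 7, Δ_2 = 3, Δ_3 = 2.
All leading principal minors are positive, so by Sylvester's criterion Q is positive definite.
⟨·,·⟩ is an inner product exactly when A is positive definite.

yes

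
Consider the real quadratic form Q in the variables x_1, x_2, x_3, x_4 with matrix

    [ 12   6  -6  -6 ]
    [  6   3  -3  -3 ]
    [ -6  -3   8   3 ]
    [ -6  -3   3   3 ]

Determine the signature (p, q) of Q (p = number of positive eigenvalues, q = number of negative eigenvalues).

Congruent diagonalization of A (simultaneous row and column reduction) yields pivots 12, 0, 5, 0.
That gives 2 positive, 2 zero pivots.

(2, 0)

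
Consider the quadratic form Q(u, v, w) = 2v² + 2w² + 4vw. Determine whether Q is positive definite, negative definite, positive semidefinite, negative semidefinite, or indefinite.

Write A = [[0, 0, 0], [0, 2, 2], [0, 2, 2]].
Applying the same elementary operations to the rows and columns of A produces a congruent diagonal matrix with entries 0, 2, 0.
That gives 1 positive, 2 zero pivots.
Hence Q is positive semidefinite.

positive semidefinite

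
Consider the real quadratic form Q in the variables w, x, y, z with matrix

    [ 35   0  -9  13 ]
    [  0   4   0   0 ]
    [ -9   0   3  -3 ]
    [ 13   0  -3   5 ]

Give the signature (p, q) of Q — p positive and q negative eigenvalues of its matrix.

Row-reducing A symmetrically gives the diagonal entries 35, 4, 24/35, 0.
That gives 3 positive, 1 zero pivots.

(3, 0)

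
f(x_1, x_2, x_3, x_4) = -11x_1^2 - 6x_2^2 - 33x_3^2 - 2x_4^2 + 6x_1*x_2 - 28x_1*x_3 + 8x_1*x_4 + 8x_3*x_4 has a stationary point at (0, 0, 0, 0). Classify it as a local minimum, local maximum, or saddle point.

The Hessian at the origin is H = [[-22, 6, -28, 8], [6, -12, 0, 0], [-28, 0, -66, 8], [8, 0, 8, -4]].
Symmetric row and column elimination reduces H to a congruent diagonal form with pivots -22, -114/11, -470/19, -12/235.
Counting signs: 4 negative.
H is negative definite, so the origin is a strict local maximum.

local maximum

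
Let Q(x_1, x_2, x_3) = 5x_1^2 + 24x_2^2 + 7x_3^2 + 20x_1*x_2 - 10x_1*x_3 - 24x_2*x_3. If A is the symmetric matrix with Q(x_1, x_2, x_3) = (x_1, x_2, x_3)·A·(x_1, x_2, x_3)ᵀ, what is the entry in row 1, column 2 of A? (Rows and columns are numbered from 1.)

The coefficient of x_1·x_2 in Q is 20. For a symmetric A this equals A[1,2] + A[2,1] = 2·A[1,2].
So A[1,2] = 20/2 = 10.

10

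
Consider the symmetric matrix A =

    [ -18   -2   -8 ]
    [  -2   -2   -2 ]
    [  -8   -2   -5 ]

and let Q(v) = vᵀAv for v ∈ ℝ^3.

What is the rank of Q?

Symmetric row and column elimination reduces A to a congruent diagonal form with pivots -18, -16/9, -3/4.
Counting signs: 3 negative.
The rank is the number of nonzero pivots: 3.

3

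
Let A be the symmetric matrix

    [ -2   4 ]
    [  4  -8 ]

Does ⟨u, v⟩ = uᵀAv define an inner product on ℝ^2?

no

Row-reducing A symmetrically gives the diagonal entries -2, 0.
That gives 1 negative, 1 zero pivots.
Hence Q is negative semidefinite.
⟨·,·⟩ is an inner product exactly when A is positive definite.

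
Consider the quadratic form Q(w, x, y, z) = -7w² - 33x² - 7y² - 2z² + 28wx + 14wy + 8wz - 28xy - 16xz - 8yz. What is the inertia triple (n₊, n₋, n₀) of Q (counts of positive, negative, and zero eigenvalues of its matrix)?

(1, 2, 1)

The symmetric matrix is A = [[-7, 14, 7, 4], [14, -33, -14, -8], [7, -14, -7, -4], [4, -8, -4, -2]].
Row-reducing A symmetrically gives the diagonal entries -7, -5, 0, 2/7.
Counting signs: 1 positive, 2 negative, 1 zero.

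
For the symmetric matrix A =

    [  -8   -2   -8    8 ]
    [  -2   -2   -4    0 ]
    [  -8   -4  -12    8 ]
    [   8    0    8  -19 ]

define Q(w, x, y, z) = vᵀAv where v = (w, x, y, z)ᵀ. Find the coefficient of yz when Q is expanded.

16

The coefficient of yz is A[3,4] + A[4,3] = 2·8 = 16.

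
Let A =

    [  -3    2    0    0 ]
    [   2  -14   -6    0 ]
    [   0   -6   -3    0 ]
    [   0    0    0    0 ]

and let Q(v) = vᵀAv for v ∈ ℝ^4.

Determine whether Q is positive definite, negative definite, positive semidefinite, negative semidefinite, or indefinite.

Row-reducing A symmetrically gives the diagonal entries -3, -38/3, -3/19, 0.
That gives 3 negative, 1 zero pivots.
Hence Q is negative semidefinite.

negative semidefinite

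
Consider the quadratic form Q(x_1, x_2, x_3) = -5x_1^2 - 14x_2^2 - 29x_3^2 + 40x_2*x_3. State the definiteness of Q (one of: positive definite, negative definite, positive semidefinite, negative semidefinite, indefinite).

The symmetric matrix of Q is A = [[-5, 0, 0], [0, -14, 20], [0, 20, -29]].
Leading principal minors: Δ_1 = -5, Δ_2 = 70, Δ_3 = -30.
The signs alternate starting with Δ_1 < 0, so by Sylvester's criterion Q is negative definite.

negative definite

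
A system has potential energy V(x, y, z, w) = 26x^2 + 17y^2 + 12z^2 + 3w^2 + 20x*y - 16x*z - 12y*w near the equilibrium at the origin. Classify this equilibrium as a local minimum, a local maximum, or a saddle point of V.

The Hessian at the origin is H = [[52, 20, -16, 0], [20, 34, 0, -12], [-16, 0, 24, 0], [0, -12, 0, 6]].
An LDLᵀ factorisation of H has diagonal entries 52, 342/13, 3016/171, 30/377.
Counting signs: 4 positive.
H is positive definite, so the origin is a strict local minimum.

local minimum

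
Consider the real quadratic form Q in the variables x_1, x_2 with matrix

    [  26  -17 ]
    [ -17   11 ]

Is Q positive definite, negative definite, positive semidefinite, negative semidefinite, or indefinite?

For the 2×2 matrix [[26, -17], [-17, 11]]: det = 26·11 − (-17)² = -3, trace = 37.
det < 0 so the eigenvalues have opposite signs; the form is indefinite.

indefinite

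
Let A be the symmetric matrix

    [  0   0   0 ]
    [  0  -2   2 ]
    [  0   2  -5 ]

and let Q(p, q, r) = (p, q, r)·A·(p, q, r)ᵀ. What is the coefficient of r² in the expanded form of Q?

The coefficient of r² is the diagonal entry A[3,3] = -5.

-5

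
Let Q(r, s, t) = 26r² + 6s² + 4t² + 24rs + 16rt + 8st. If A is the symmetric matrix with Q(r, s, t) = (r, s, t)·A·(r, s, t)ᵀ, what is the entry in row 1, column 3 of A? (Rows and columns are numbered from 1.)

8

The coefficient of r·t in Q is 16. For a symmetric A this equals A[1,3] + A[3,1] = 2·A[1,3].
So A[1,3] = 16/2 = 8.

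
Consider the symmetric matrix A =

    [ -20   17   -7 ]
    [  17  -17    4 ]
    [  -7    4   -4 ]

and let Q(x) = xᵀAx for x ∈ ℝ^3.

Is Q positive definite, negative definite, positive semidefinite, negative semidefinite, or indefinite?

An LDLᵀ factorisation of A has diagonal entries -20, -51/20, -1/17.
That gives 3 negative pivots.
Hence Q is negative definite.

negative definite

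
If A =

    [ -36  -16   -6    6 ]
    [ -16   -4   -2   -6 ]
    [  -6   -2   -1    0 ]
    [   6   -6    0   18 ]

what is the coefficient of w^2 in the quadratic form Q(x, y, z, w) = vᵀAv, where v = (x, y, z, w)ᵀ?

18

The coefficient of w^2 is the diagonal entry A[4,4] = 18.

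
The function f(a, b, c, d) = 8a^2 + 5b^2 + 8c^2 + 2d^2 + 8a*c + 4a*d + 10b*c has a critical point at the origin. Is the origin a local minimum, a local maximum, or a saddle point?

local minimum

The Hessian at the origin is H = [[16, 0, 8, 4], [0, 10, 10, 0], [8, 10, 16, 0], [4, 0, 0, 4]].
Congruent diagonalization of H (simultaneous row and column reduction) yields pivots 16, 10, 2, 1.
Counting signs: 4 positive.
H is positive definite, so the origin is a strict local minimum.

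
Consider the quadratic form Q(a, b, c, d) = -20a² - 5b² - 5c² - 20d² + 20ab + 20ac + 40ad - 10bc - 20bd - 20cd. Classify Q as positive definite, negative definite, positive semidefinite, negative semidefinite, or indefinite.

Write A = [[-20, 10, 10, 20], [10, -5, -5, -10], [10, -5, -5, -10], [20, -10, -10, -20]].
Congruent diagonalization of A (simultaneous row and column reduction) yields pivots -20, 0, 0, 0.
So there are 1 negative, 3 zero pivots.
Hence Q is negative semidefinite.

negative semidefinite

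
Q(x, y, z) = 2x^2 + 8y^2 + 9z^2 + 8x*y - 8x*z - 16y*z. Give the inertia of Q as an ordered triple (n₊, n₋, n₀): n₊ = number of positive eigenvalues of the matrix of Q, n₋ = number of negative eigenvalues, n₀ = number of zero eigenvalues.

The associated matrix is A = [[2, 4, -4], [4, 8, -8], [-4, -8, 9]].
Symmetric row and column elimination reduces A to a congruent diagonal form with pivots 2, 0, 1.
That gives 2 positive, 1 zero pivots.

(2, 0, 1)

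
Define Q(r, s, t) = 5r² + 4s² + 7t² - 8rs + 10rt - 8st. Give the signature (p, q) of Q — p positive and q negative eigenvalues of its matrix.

(3, 0)

The symmetric matrix is A = [[5, -4, 5], [-4, 4, -4], [5, -4, 7]].
Row-reducing A symmetrically gives the diagonal entries 5, 4/5, 2.
That gives 3 positive pivots.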